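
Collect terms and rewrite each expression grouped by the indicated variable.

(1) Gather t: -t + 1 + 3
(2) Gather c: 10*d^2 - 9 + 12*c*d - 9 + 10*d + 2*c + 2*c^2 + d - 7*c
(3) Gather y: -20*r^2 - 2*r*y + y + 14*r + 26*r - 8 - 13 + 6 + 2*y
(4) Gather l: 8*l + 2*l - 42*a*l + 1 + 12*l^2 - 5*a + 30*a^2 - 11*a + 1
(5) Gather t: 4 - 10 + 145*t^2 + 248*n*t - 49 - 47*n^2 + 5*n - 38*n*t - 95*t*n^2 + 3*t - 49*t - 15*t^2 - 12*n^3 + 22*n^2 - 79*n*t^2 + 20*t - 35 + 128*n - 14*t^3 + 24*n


(1) = 4 - t
(2) = 2*c^2 + c*(12*d - 5) + 10*d^2 + 11*d - 18
(3) = -20*r^2 + 40*r + y*(3 - 2*r) - 15
(4) = 30*a^2 - 16*a + 12*l^2 + l*(10 - 42*a) + 2
(5) = -12*n^3 - 25*n^2 + 157*n - 14*t^3 + t^2*(130 - 79*n) + t*(-95*n^2 + 210*n - 26) - 90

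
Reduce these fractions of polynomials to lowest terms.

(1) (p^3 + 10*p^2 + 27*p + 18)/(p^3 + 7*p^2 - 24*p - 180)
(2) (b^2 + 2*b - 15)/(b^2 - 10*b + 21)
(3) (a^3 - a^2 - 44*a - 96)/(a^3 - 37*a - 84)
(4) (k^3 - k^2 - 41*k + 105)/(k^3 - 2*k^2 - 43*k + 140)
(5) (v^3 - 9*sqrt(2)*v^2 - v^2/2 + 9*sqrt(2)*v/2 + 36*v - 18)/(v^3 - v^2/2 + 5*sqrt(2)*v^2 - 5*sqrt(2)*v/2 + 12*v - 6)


(1) = (p^2 + 4*p + 3)/(p^2 + p - 30)
(2) = (b + 5)/(b - 7)
(3) = (a - 8)/(a - 7)
(4) = (k - 3)/(k - 4)
(5) = (4*v^2 - 36*sqrt(2)*v + 144)/(4*v^2 + 20*sqrt(2)*v + 48)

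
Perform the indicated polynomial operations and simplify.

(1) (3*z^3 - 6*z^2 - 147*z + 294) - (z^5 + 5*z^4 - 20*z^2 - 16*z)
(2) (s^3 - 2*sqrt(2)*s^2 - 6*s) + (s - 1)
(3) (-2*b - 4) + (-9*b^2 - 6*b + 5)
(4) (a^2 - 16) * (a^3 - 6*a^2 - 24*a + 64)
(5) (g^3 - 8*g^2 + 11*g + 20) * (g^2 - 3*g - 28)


(1) = -z^5 - 5*z^4 + 3*z^3 + 14*z^2 - 131*z + 294
(2) = s^3 - 2*sqrt(2)*s^2 - 5*s - 1
(3) = -9*b^2 - 8*b + 1
(4) = a^5 - 6*a^4 - 40*a^3 + 160*a^2 + 384*a - 1024
(5) = g^5 - 11*g^4 + 7*g^3 + 211*g^2 - 368*g - 560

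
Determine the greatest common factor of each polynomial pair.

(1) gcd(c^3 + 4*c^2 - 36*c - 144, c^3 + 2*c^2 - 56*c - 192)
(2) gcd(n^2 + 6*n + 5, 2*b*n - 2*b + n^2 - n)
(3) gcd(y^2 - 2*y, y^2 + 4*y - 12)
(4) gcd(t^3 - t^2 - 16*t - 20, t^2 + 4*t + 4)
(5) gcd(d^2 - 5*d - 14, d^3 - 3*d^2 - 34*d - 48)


(1) = gcd((c - 6)*(c + 4)*(c + 6), (c - 8)*(c + 4)*(c + 6)) = c^2 + 10*c + 24
(2) = 1
(3) = gcd(y*(y - 2), (y - 2)*(y + 6)) = y - 2
(4) = t^2 + 4*t + 4
(5) = d + 2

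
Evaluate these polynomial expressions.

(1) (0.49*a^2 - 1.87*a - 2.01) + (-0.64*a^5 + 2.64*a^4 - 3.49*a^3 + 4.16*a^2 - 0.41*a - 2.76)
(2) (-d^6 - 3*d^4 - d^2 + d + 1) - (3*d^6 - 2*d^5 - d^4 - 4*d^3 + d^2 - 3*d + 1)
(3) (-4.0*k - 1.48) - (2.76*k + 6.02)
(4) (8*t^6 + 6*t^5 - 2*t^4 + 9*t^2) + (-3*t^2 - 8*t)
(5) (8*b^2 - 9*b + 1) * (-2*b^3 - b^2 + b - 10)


(1) = -0.64*a^5 + 2.64*a^4 - 3.49*a^3 + 4.65*a^2 - 2.28*a - 4.77
(2) = -4*d^6 + 2*d^5 - 2*d^4 + 4*d^3 - 2*d^2 + 4*d
(3) = -6.76*k - 7.5
(4) = 8*t^6 + 6*t^5 - 2*t^4 + 6*t^2 - 8*t
(5) = -16*b^5 + 10*b^4 + 15*b^3 - 90*b^2 + 91*b - 10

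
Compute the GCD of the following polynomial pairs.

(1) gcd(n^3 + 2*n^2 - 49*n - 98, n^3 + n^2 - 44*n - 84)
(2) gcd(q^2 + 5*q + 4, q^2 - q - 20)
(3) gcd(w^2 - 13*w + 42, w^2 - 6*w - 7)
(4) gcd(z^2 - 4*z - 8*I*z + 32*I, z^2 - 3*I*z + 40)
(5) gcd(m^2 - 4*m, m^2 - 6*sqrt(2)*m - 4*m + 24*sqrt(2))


(1) = gcd((n - 7)*(n + 2)*(n + 7), (n - 7)*(n + 2)*(n + 6)) = n^2 - 5*n - 14
(2) = q + 4
(3) = gcd((w - 7)*(w - 6), (w - 7)*(w + 1)) = w - 7
(4) = z - 8*I
(5) = gcd(m*(m - 4), (m - 4)*(m - 6*sqrt(2))) = m - 4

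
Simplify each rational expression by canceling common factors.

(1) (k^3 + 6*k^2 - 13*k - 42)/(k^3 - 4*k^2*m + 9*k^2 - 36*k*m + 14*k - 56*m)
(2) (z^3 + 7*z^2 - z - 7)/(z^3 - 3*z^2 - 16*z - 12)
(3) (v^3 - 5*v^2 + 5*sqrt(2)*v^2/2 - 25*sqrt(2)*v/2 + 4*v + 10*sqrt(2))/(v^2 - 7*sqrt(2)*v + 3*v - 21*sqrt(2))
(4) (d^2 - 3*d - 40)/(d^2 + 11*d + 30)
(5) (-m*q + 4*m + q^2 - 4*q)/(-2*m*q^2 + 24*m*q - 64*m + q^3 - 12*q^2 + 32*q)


(1) = (k - 3)/(k - 4*m)
(2) = (z^2 + 6*z - 7)/(z^2 - 4*z - 12)
(3) = (2*v^3 + v^2*(-10 + 5*sqrt(2)) + v*(8 - 25*sqrt(2)) + 20*sqrt(2))/(2*v^2 + v*(6 - 14*sqrt(2)) - 42*sqrt(2))
(4) = (d - 8)/(d + 6)
(5) = (-m + q)/(-2*m*q + 16*m + q^2 - 8*q)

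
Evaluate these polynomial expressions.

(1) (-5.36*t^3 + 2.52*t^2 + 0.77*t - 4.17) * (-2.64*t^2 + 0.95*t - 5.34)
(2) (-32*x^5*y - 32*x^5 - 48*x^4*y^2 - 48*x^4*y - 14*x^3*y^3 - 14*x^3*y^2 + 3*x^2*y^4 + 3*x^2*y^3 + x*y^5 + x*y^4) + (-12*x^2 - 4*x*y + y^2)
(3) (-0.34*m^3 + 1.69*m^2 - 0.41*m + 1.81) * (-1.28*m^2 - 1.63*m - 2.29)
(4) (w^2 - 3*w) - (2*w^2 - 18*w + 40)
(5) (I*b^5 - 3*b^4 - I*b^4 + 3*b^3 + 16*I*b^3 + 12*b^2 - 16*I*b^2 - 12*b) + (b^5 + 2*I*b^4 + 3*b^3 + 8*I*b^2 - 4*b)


(1) = 14.1504*t^5 - 11.7448*t^4 + 28.9836*t^3 - 1.7165*t^2 - 8.0733*t + 22.2678
(2) = -32*x^5*y - 32*x^5 - 48*x^4*y^2 - 48*x^4*y - 14*x^3*y^3 - 14*x^3*y^2 + 3*x^2*y^4 + 3*x^2*y^3 - 12*x^2 + x*y^5 + x*y^4 - 4*x*y + y^2
(3) = 0.4352*m^5 - 1.609*m^4 - 1.4513*m^3 - 5.5186*m^2 - 2.0114*m - 4.1449
(4) = -w^2 + 15*w - 40
(5) = b^5 + I*b^5 - 3*b^4 + I*b^4 + 6*b^3 + 16*I*b^3 + 12*b^2 - 8*I*b^2 - 16*b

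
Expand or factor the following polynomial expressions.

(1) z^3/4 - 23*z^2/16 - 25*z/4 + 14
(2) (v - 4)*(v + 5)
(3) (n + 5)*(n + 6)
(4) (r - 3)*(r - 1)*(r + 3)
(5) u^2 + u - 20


(1) = (z/4 + 1)*(z - 8)*(z - 7/4)
(2) = v^2 + v - 20
(3) = n^2 + 11*n + 30
(4) = r^3 - r^2 - 9*r + 9
(5) = (u - 4)*(u + 5)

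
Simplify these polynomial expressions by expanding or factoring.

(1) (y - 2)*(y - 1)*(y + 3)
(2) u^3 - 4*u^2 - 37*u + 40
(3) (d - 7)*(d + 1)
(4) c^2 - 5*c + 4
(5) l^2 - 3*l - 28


(1) = y^3 - 7*y + 6
(2) = (u - 8)*(u - 1)*(u + 5)
(3) = d^2 - 6*d - 7
(4) = (c - 4)*(c - 1)
(5) = (l - 7)*(l + 4)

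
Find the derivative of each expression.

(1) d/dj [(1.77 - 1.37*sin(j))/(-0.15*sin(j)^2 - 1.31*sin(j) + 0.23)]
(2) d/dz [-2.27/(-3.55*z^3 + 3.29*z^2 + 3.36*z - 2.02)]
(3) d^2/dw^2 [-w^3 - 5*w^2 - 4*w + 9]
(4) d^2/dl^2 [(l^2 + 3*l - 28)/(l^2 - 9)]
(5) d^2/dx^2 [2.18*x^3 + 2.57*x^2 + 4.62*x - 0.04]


(1) = (-0.2055*sin(j)^2 + 0.531*sin(j) + 2.0036)*cos(j)/(0.0225*sin(j)^4 + 0.393*sin(j)^3 + 1.6471*sin(j)^2 - 0.6026*sin(j) + 0.0529)
(2) = (-24.1755*z^2 + 14.9366*z + 7.6272)/(3.55*z^3 - 3.29*z^2 - 3.36*z + 2.02)^2
(3) = -6*w - 10
(4) = 6*(l^3 - 19*l^2 + 27*l - 57)/(l^6 - 27*l^4 + 243*l^2 - 729)
(5) = 13.08*x + 5.14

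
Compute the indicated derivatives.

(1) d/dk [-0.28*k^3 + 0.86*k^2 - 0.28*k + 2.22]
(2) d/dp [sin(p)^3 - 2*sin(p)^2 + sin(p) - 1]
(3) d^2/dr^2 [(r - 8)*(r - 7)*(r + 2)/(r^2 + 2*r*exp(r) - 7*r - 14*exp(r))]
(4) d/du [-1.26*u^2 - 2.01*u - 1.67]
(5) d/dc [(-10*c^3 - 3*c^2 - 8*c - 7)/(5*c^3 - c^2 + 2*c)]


(1) = -0.84*k^2 + 1.72*k - 0.28
(2) = (3*sin(p)^2 - 4*sin(p) + 1)*cos(p)
(3) = 2*(-r^3*exp(r) + 2*r^2*exp(2*r) + 6*r^2*exp(r) - 20*r*exp(2*r) + 4*r*exp(r) - 4*exp(2*r) - 52*exp(r) - 16)/(r^3 + 6*r^2*exp(r) + 12*r*exp(2*r) + 8*exp(3*r))
(4) = -2.52*u - 2.01
(5) = (25*c^4 + 40*c^3 + 91*c^2 - 14*c + 14)/(c^2*(25*c^4 - 10*c^3 + 21*c^2 - 4*c + 4))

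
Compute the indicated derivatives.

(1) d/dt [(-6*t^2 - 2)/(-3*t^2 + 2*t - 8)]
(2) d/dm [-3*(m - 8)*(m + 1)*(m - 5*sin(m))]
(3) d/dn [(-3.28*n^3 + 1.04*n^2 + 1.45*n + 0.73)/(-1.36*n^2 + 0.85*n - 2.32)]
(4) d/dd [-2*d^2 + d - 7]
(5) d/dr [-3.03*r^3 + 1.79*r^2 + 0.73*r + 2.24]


(1) = 4*(-3*t^2 + 21*t + 1)/(9*t^4 - 12*t^3 + 52*t^2 - 32*t + 64)
(2) = 3*(8 - m)*(m - 5*sin(m)) + 3*(m - 8)*(m + 1)*(5*cos(m) - 1) - 3*(m + 1)*(m - 5*sin(m))
(3) = (4.4608*n^4 - 5.576*n^3 + 25.6848*n^2 - 2.84*n - 3.9845)/(1.8496*n^4 - 2.312*n^3 + 7.0329*n^2 - 3.944*n + 5.3824)
(4) = 1 - 4*d
(5) = -9.09*r^2 + 3.58*r + 0.73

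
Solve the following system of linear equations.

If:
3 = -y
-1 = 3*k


Then:
k = -1/3
y = -3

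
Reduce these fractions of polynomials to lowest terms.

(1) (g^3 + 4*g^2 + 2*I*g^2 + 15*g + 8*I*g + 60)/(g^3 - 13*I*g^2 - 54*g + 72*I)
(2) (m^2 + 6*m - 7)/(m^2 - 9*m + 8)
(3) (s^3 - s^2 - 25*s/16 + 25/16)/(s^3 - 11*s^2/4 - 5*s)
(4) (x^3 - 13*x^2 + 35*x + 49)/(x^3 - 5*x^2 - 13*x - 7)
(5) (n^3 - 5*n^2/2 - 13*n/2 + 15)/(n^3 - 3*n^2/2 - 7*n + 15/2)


(1) = (g^2 + g*(4 + 5*I) + 20*I)/(g^2 - 10*I*g - 24)
(2) = (m + 7)/(m - 8)
(3) = (4*s^2 - 9*s + 5)/(4*s^2 - 16*s)
(4) = (x - 7)/(x + 1)
(5) = (n - 2)/(n - 1)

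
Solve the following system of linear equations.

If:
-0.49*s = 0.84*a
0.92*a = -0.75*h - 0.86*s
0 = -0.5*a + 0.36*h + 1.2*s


Then:
a = 0.00
h = 0.00
s = 0.00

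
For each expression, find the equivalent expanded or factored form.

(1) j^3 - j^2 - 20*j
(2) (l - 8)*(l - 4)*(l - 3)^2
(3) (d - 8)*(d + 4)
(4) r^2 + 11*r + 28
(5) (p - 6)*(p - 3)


(1) = j*(j - 5)*(j + 4)
(2) = l^4 - 18*l^3 + 113*l^2 - 300*l + 288
(3) = d^2 - 4*d - 32
(4) = (r + 4)*(r + 7)
(5) = p^2 - 9*p + 18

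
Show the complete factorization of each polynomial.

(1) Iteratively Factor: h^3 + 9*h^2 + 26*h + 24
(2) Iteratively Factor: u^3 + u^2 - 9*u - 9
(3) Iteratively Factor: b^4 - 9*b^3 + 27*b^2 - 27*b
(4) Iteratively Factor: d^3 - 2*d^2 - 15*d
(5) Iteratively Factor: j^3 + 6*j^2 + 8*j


(1) = (h + 4)*(h^2 + 5*h + 6) = (h + 3)*(h + 4)*(h + 2)
(2) = (u + 1)*(u^2 - 9) = (u - 3)*(u + 1)*(u + 3)
(3) = (b - 3)*(b^3 - 6*b^2 + 9*b) = (b - 3)^2*(b^2 - 3*b) = (b - 3)^3*(b)
(4) = (d)*(d^2 - 2*d - 15) = d*(d + 3)*(d - 5)
(5) = (j + 4)*(j^2 + 2*j) = (j + 2)*(j + 4)*(j)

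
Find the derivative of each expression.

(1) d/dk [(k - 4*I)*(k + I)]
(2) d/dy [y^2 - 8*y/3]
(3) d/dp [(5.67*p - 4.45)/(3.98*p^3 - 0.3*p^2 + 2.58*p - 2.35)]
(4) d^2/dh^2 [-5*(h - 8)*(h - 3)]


(1) = 2*k - 3*I
(2) = 2*y - 8/3
(3) = (-45.1332*p^3 + 54.834*p^2 - 2.67*p - 1.8435)/(15.8404*p^6 - 2.388*p^5 + 20.6268*p^4 - 20.254*p^3 + 8.0664*p^2 - 12.126*p + 5.5225)
(4) = -10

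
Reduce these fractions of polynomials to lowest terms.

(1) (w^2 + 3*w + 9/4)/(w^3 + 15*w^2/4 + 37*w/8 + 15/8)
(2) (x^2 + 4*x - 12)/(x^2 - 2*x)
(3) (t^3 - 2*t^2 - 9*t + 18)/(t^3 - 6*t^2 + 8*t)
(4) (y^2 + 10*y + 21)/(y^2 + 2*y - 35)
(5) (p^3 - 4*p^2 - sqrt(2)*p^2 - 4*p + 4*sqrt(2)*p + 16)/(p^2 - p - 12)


(1) = (4*w + 6)/(4*w^2 + 9*w + 5)
(2) = (x + 6)/x
(3) = (t^2 - 9)/(t^2 - 4*t)
(4) = (y + 3)/(y - 5)
(5) = (p^2 - sqrt(2)*p - 4)/(p + 3)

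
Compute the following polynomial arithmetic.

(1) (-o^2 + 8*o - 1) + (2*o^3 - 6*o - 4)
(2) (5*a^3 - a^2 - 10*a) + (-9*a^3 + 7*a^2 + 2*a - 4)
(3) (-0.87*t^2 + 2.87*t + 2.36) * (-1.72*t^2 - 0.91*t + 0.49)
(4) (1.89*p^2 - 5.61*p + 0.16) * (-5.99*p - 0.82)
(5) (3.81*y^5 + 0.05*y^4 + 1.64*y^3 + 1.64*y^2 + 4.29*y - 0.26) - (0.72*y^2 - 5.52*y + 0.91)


(1) = 2*o^3 - o^2 + 2*o - 5
(2) = -4*a^3 + 6*a^2 - 8*a - 4
(3) = 1.4964*t^4 - 4.1447*t^3 - 7.0972*t^2 - 0.7413*t + 1.1564
(4) = -11.3211*p^3 + 32.0541*p^2 + 3.6418*p - 0.1312
(5) = 3.81*y^5 + 0.05*y^4 + 1.64*y^3 + 0.92*y^2 + 9.81*y - 1.17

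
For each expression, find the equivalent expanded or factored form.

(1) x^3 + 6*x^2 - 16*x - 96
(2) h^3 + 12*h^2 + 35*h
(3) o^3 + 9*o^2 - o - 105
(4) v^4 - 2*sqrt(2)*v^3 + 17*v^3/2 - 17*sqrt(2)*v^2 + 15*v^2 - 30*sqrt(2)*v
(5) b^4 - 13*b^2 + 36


(1) = (x - 4)*(x + 4)*(x + 6)
(2) = h*(h + 5)*(h + 7)
(3) = (o - 3)*(o + 5)*(o + 7)
(4) = v*(v + 5/2)*(v + 6)*(v - 2*sqrt(2))
(5) = (b - 3)*(b - 2)*(b + 2)*(b + 3)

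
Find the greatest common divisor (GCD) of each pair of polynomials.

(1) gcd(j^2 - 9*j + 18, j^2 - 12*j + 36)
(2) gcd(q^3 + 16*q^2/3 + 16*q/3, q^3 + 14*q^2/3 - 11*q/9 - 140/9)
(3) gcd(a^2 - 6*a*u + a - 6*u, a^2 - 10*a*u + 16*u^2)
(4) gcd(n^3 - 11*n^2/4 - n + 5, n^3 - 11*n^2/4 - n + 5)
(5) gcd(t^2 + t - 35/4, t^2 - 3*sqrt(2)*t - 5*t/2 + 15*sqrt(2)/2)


(1) = j - 6
(2) = q + 4
(3) = gcd((a + 1)*(a - 6*u), (a - 8*u)*(a - 2*u)) = 1
(4) = n^3 - 11*n^2/4 - n + 5
(5) = gcd((t - 5/2)*(t + 7/2), (t - 5/2)*(t - 3*sqrt(2))) = t - 5/2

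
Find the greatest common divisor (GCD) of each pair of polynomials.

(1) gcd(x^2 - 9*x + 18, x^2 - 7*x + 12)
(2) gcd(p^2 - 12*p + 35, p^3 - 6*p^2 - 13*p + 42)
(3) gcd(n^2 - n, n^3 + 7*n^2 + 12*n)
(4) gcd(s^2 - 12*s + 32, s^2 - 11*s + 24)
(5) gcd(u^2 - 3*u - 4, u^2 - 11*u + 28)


(1) = x - 3
(2) = gcd((p - 7)*(p - 5), (p - 7)*(p - 2)*(p + 3)) = p - 7
(3) = gcd(n*(n - 1), n*(n + 3)*(n + 4)) = n
(4) = s - 8
(5) = gcd((u - 4)*(u + 1), (u - 7)*(u - 4)) = u - 4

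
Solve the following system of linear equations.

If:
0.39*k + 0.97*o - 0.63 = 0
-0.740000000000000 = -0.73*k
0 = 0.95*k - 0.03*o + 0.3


Then:
No Solution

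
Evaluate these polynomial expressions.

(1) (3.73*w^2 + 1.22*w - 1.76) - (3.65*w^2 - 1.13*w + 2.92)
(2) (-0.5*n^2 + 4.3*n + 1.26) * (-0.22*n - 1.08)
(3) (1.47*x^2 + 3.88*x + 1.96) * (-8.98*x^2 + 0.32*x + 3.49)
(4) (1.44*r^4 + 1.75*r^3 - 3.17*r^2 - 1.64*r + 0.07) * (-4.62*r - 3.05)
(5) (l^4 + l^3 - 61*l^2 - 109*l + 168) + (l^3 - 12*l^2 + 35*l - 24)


(1) = 0.08*w^2 + 2.35*w - 4.68
(2) = 0.11*n^3 - 0.406*n^2 - 4.9212*n - 1.3608
(3) = -13.2006*x^4 - 34.372*x^3 - 11.2289*x^2 + 14.1684*x + 6.8404
(4) = -6.6528*r^5 - 12.477*r^4 + 9.3079*r^3 + 17.2453*r^2 + 4.6786*r - 0.2135
(5) = l^4 + 2*l^3 - 73*l^2 - 74*l + 144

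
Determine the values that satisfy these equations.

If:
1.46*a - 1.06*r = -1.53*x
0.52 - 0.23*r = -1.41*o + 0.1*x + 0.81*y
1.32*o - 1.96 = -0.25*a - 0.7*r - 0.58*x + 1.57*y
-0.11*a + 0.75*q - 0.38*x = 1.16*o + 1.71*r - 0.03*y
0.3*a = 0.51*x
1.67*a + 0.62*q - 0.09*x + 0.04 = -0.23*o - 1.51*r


Then:
a = 0.22
o = -1.60
q = -1.20
r = 0.48
x = 0.13
y = -2.30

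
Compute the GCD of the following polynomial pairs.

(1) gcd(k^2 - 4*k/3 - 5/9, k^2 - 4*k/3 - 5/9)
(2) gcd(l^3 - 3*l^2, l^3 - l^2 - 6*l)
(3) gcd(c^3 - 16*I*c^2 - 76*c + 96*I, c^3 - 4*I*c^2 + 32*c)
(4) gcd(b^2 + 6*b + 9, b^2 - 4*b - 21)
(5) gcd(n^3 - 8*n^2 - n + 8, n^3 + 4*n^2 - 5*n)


(1) = gcd((k - 5/3)*(k + 1/3), (k - 5/3)*(k + 1/3)) = k^2 - 4*k/3 - 5/9
(2) = l^2 - 3*l
(3) = gcd((c - 8*I)*(c - 6*I)*(c - 2*I), c*(c - 8*I)*(c + 4*I)) = c - 8*I
(4) = b + 3
(5) = n - 1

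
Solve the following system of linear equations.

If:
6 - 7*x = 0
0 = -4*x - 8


Then:
No Solution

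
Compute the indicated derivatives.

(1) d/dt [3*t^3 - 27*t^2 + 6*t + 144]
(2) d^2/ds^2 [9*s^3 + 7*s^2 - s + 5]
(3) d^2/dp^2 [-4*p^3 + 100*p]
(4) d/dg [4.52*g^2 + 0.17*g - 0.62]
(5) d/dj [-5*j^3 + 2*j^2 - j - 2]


(1) = 9*t^2 - 54*t + 6
(2) = 54*s + 14
(3) = -24*p
(4) = 9.04*g + 0.17
(5) = -15*j^2 + 4*j - 1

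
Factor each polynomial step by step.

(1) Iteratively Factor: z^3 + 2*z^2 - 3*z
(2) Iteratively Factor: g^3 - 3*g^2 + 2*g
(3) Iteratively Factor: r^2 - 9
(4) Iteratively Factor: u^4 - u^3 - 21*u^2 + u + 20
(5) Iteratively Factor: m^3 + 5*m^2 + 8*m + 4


(1) = (z - 1)*(z^2 + 3*z) = z*(z - 1)*(z + 3)
(2) = (g - 2)*(g^2 - g) = (g - 2)*(g - 1)*(g)
(3) = (r - 3)*(r + 3)
(4) = (u + 4)*(u^3 - 5*u^2 - u + 5) = (u + 1)*(u + 4)*(u^2 - 6*u + 5) = (u - 1)*(u + 1)*(u + 4)*(u - 5)
(5) = (m + 2)*(m^2 + 3*m + 2) = (m + 1)*(m + 2)*(m + 2)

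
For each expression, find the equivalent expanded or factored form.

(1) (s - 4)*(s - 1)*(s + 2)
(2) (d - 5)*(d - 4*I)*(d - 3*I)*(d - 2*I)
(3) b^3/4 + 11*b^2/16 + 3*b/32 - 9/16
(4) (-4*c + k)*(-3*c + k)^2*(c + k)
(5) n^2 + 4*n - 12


(1) = s^3 - 3*s^2 - 6*s + 8
(2) = d^4 - 5*d^3 - 9*I*d^3 - 26*d^2 + 45*I*d^2 + 130*d + 24*I*d - 120*I
(3) = (b/4 + 1/2)*(b - 3/4)*(b + 3/2)
(4) = -36*c^4 - 3*c^3*k + 23*c^2*k^2 - 9*c*k^3 + k^4
(5) = (n - 2)*(n + 6)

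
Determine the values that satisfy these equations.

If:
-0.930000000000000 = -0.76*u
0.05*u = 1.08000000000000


Then:
No Solution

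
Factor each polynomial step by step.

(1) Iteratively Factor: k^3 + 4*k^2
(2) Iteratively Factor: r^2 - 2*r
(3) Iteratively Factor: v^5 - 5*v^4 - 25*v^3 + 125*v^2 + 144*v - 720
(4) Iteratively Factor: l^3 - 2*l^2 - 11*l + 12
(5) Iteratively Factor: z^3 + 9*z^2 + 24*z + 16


(1) = (k)*(k^2 + 4*k) = k*(k + 4)*(k)
(2) = (r - 2)*(r)
(3) = (v - 3)*(v^4 - 2*v^3 - 31*v^2 + 32*v + 240) = (v - 5)*(v - 3)*(v^3 + 3*v^2 - 16*v - 48) = (v - 5)*(v - 4)*(v - 3)*(v^2 + 7*v + 12) = (v - 5)*(v - 4)*(v - 3)*(v + 4)*(v + 3)
(4) = (l - 1)*(l^2 - l - 12) = (l - 1)*(l + 3)*(l - 4)
(5) = (z + 4)*(z^2 + 5*z + 4) = (z + 1)*(z + 4)*(z + 4)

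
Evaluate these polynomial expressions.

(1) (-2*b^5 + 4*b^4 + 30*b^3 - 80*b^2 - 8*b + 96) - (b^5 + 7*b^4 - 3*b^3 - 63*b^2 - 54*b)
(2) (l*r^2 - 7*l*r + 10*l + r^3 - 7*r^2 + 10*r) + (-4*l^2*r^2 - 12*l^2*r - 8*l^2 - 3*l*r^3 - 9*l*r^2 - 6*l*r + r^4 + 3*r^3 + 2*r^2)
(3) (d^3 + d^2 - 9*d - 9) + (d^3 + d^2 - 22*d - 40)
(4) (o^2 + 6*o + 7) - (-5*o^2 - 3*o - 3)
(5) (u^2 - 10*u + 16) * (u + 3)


(1) = -3*b^5 - 3*b^4 + 33*b^3 - 17*b^2 + 46*b + 96
(2) = -4*l^2*r^2 - 12*l^2*r - 8*l^2 - 3*l*r^3 - 8*l*r^2 - 13*l*r + 10*l + r^4 + 4*r^3 - 5*r^2 + 10*r
(3) = 2*d^3 + 2*d^2 - 31*d - 49
(4) = 6*o^2 + 9*o + 10
(5) = u^3 - 7*u^2 - 14*u + 48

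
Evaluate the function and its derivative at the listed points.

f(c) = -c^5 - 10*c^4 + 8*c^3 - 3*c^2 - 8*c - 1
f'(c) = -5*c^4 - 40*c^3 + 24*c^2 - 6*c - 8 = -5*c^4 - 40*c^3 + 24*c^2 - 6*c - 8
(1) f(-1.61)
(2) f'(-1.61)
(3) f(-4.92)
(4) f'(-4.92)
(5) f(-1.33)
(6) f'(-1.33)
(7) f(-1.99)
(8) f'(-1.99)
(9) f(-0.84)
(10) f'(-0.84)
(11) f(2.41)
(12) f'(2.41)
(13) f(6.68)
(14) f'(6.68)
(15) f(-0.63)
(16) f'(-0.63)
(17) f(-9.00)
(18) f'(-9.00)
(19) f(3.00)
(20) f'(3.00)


(1) = -85.65
(2) = 197.21
(3) = -3963.65
(4) = 2436.54
(5) = -41.62
(6) = 120.89
(7) = -185.62
(8) = 335.79
(9) = -5.70
(10) = 35.19
(11) = -344.36
(12) = -611.64
(13) = -31016.21
(14) = -20856.04
(15) = -0.63
(16) = 14.52
(17) = -12565.00
(18) = -1655.00
(19) = -889.00
(20) = -1295.00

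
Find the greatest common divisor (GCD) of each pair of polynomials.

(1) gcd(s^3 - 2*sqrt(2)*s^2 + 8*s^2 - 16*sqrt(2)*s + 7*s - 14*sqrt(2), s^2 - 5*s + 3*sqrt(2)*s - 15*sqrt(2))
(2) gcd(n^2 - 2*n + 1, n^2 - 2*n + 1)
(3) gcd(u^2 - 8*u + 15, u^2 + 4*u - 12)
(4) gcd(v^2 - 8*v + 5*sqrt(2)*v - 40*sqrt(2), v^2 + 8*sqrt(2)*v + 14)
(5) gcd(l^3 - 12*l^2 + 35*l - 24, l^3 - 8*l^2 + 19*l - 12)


(1) = gcd((s + 1)*(s + 7)*(s - 2*sqrt(2)), (s - 5)*(s + 3*sqrt(2))) = 1
(2) = gcd((n - 1)^2, (n - 1)^2) = n^2 - 2*n + 1
(3) = gcd((u - 5)*(u - 3), (u - 2)*(u + 6)) = 1
(4) = 1
(5) = gcd((l - 8)*(l - 3)*(l - 1), (l - 4)*(l - 3)*(l - 1)) = l^2 - 4*l + 3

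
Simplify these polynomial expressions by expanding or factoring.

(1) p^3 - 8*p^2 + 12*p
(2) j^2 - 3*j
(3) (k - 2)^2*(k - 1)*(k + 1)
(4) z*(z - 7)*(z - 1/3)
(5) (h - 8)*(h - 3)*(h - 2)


(1) = p*(p - 6)*(p - 2)
(2) = j*(j - 3)
(3) = k^4 - 4*k^3 + 3*k^2 + 4*k - 4
(4) = z^3 - 22*z^2/3 + 7*z/3
(5) = h^3 - 13*h^2 + 46*h - 48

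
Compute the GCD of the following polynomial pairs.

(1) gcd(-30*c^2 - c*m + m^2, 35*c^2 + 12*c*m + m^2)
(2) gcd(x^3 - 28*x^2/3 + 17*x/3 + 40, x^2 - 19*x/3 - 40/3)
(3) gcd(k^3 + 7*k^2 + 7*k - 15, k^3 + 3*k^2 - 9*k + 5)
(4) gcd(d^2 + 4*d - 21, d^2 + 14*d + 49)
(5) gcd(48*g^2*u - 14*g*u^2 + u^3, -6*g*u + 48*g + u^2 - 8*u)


(1) = gcd((-6*c + m)*(5*c + m), (5*c + m)*(7*c + m)) = 5*c + m
(2) = gcd((x - 8)*(x - 3)*(x + 5/3), (x - 8)*(x + 5/3)) = x^2 - 19*x/3 - 40/3
(3) = k^2 + 4*k - 5
(4) = d + 7
(5) = gcd(u*(-8*g + u)*(-6*g + u), (-6*g + u)*(u - 8)) = -6*g + u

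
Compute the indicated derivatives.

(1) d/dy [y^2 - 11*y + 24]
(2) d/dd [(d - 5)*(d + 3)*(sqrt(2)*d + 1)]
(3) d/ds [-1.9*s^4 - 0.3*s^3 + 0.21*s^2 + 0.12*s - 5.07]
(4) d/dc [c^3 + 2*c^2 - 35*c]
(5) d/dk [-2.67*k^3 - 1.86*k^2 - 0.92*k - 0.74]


(1) = 2*y - 11
(2) = 3*sqrt(2)*d^2 - 4*sqrt(2)*d + 2*d - 15*sqrt(2) - 2
(3) = -7.6*s^3 - 0.9*s^2 + 0.42*s + 0.12
(4) = 3*c^2 + 4*c - 35
(5) = -8.01*k^2 - 3.72*k - 0.92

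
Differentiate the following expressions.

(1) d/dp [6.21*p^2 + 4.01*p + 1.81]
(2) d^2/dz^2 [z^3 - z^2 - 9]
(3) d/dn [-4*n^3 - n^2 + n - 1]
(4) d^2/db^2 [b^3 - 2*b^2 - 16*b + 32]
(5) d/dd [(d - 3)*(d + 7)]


(1) = 12.42*p + 4.01
(2) = 6*z - 2
(3) = -12*n^2 - 2*n + 1
(4) = 6*b - 4
(5) = 2*d + 4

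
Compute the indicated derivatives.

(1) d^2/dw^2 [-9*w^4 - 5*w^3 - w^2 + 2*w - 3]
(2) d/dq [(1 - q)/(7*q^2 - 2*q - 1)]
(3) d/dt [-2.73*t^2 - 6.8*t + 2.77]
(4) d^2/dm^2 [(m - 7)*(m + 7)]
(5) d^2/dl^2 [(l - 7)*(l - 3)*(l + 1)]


(1) = -108*w^2 - 30*w - 2
(2) = (7*q^2 - 14*q + 3)/(49*q^4 - 28*q^3 - 10*q^2 + 4*q + 1)
(3) = -5.46*t - 6.8
(4) = 2
(5) = 6*l - 18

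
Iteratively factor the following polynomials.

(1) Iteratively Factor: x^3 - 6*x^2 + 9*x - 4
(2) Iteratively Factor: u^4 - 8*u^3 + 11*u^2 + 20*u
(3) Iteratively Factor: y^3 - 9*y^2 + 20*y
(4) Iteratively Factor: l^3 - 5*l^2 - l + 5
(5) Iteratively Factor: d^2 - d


(1) = (x - 1)*(x^2 - 5*x + 4) = (x - 1)^2*(x - 4)
(2) = (u + 1)*(u^3 - 9*u^2 + 20*u) = (u - 5)*(u + 1)*(u^2 - 4*u) = (u - 5)*(u - 4)*(u + 1)*(u)
(3) = (y - 4)*(y^2 - 5*y) = y*(y - 4)*(y - 5)
(4) = (l - 5)*(l^2 - 1) = (l - 5)*(l - 1)*(l + 1)
(5) = (d)*(d - 1)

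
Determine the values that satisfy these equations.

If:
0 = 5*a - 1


Then:
a = 1/5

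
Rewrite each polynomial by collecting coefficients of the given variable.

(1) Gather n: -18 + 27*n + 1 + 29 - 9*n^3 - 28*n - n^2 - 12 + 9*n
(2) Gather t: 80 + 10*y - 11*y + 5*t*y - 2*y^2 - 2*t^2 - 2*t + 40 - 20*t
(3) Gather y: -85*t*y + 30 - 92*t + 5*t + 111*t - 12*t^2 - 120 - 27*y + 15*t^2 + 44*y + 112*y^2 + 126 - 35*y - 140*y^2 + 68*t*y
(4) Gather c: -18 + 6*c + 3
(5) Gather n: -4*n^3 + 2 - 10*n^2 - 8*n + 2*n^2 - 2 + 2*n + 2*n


(1) = -9*n^3 - n^2 + 8*n
(2) = -2*t^2 + t*(5*y - 22) - 2*y^2 - y + 120
(3) = 3*t^2 + 24*t - 28*y^2 + y*(-17*t - 18) + 36
(4) = 6*c - 15
(5) = -4*n^3 - 8*n^2 - 4*n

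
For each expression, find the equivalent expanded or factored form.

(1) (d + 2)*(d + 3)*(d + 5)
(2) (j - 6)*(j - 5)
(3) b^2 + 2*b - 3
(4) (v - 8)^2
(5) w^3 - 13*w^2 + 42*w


(1) = d^3 + 10*d^2 + 31*d + 30
(2) = j^2 - 11*j + 30
(3) = (b - 1)*(b + 3)
(4) = v^2 - 16*v + 64
(5) = w*(w - 7)*(w - 6)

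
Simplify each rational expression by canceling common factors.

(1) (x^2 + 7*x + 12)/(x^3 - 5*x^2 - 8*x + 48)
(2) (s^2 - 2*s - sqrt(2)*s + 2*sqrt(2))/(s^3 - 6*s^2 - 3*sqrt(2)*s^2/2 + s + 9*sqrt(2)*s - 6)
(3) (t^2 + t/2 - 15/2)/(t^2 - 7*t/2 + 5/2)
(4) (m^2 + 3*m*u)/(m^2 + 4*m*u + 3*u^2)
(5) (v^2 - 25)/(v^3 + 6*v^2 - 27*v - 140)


(1) = (x + 4)/(x^2 - 8*x + 16)
(2) = (2*s - 4)/(2*s^2 + s*(-12 - sqrt(2)) + 6*sqrt(2))
(3) = (t + 3)/(t - 1)
(4) = m/(m + u)
(5) = (v + 5)/(v^2 + 11*v + 28)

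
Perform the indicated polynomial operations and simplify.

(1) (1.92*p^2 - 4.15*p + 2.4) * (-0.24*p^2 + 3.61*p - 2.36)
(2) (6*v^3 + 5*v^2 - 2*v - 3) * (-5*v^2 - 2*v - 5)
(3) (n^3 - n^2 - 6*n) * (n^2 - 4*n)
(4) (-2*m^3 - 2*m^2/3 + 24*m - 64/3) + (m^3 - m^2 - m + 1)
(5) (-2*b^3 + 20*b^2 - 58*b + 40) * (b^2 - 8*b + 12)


(1) = -0.4608*p^4 + 7.9272*p^3 - 20.0887*p^2 + 18.458*p - 5.664
(2) = -30*v^5 - 37*v^4 - 30*v^3 - 6*v^2 + 16*v + 15
(3) = n^5 - 5*n^4 - 2*n^3 + 24*n^2
(4) = -m^3 - 5*m^2/3 + 23*m - 61/3
(5) = -2*b^5 + 36*b^4 - 242*b^3 + 744*b^2 - 1016*b + 480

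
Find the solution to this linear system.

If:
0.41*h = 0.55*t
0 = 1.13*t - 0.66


Then:
h = 0.78
t = 0.58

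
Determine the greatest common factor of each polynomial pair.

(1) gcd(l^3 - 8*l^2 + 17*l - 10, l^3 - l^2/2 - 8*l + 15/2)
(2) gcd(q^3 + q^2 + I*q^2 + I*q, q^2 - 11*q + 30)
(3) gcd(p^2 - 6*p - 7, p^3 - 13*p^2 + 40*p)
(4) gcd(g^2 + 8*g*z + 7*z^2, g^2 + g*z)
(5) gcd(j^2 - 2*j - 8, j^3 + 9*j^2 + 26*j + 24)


(1) = gcd((l - 5)*(l - 2)*(l - 1), (l - 5/2)*(l - 1)*(l + 3)) = l - 1
(2) = gcd(q*(q + 1)*(q + I), (q - 6)*(q - 5)) = 1
(3) = gcd((p - 7)*(p + 1), p*(p - 8)*(p - 5)) = 1
(4) = g + z
(5) = j + 2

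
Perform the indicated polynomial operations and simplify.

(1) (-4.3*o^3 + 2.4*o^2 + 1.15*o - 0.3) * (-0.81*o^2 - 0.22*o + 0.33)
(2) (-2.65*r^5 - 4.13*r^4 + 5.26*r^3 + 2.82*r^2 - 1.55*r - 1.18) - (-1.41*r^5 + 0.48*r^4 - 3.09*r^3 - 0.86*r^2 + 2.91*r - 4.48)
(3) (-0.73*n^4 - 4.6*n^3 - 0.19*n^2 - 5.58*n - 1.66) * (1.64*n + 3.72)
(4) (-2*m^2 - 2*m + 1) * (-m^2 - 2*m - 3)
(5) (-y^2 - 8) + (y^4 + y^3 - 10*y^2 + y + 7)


(1) = 3.483*o^5 - 0.998*o^4 - 2.8785*o^3 + 0.782*o^2 + 0.4455*o - 0.099
(2) = -1.24*r^5 - 4.61*r^4 + 8.35*r^3 + 3.68*r^2 - 4.46*r + 3.3
(3) = -1.1972*n^5 - 10.2596*n^4 - 17.4236*n^3 - 9.858*n^2 - 23.48*n - 6.1752
(4) = 2*m^4 + 6*m^3 + 9*m^2 + 4*m - 3
(5) = y^4 + y^3 - 11*y^2 + y - 1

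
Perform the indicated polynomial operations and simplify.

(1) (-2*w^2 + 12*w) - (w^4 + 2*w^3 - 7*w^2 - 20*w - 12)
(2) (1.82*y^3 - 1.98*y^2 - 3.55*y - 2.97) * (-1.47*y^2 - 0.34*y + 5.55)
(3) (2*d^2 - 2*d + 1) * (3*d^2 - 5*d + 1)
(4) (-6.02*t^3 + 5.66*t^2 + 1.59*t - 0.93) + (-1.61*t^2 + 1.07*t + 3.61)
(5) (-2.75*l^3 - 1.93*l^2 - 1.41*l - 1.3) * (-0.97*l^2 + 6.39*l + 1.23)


(1) = -w^4 - 2*w^3 + 5*w^2 + 32*w + 12
(2) = -2.6754*y^5 + 2.2918*y^4 + 15.9927*y^3 - 5.4161*y^2 - 18.6927*y - 16.4835
(3) = 6*d^4 - 16*d^3 + 15*d^2 - 7*d + 1
(4) = -6.02*t^3 + 4.05*t^2 + 2.66*t + 2.68
(5) = 2.6675*l^5 - 15.7004*l^4 - 14.3475*l^3 - 10.1228*l^2 - 10.0413*l - 1.599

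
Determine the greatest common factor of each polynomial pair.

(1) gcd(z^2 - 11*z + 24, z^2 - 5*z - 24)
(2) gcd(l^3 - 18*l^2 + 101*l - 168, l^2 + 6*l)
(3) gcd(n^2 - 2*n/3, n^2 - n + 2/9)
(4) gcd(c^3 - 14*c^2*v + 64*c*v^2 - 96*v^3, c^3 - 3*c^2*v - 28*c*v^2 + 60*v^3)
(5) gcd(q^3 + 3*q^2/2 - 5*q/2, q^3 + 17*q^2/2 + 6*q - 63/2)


(1) = gcd((z - 8)*(z - 3), (z - 8)*(z + 3)) = z - 8
(2) = 1
(3) = n - 2/3
(4) = -c + 6*v
(5) = 1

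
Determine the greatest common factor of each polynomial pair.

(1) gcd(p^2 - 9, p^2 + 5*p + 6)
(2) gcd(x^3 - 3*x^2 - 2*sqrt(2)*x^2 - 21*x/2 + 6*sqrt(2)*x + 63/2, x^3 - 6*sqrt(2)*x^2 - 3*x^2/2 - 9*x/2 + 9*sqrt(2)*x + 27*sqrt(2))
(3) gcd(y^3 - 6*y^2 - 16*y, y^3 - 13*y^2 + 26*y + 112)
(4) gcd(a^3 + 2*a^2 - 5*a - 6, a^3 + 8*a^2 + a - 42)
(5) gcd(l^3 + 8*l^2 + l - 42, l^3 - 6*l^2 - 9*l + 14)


(1) = p + 3
(2) = gcd((x - 3)*(x - 7*sqrt(2)/2)*(x + 3*sqrt(2)/2), (x - 3)*(x + 3/2)*(x - 6*sqrt(2))) = x - 3
(3) = gcd(y*(y - 8)*(y + 2), (y - 8)*(y - 7)*(y + 2)) = y^2 - 6*y - 16
(4) = gcd((a - 2)*(a + 1)*(a + 3), (a - 2)*(a + 3)*(a + 7)) = a^2 + a - 6
(5) = gcd((l - 2)*(l + 3)*(l + 7), (l - 7)*(l - 1)*(l + 2)) = 1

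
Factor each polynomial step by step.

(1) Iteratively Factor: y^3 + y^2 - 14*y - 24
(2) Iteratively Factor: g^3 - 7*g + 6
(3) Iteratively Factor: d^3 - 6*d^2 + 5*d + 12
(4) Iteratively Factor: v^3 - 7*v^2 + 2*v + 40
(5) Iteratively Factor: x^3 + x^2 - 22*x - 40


(1) = (y + 2)*(y^2 - y - 12) = (y + 2)*(y + 3)*(y - 4)
(2) = (g - 1)*(g^2 + g - 6) = (g - 1)*(g + 3)*(g - 2)
(3) = (d - 3)*(d^2 - 3*d - 4) = (d - 3)*(d + 1)*(d - 4)
(4) = (v - 4)*(v^2 - 3*v - 10) = (v - 4)*(v + 2)*(v - 5)
(5) = (x - 5)*(x^2 + 6*x + 8) = (x - 5)*(x + 4)*(x + 2)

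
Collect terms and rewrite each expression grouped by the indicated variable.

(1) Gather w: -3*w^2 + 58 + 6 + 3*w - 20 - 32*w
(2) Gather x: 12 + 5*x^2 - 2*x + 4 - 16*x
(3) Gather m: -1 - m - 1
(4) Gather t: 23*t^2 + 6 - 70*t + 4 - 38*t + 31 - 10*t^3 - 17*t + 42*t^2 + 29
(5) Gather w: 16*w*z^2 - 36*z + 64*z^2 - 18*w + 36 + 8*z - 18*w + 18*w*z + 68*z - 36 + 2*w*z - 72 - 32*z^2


(1) = -3*w^2 - 29*w + 44
(2) = 5*x^2 - 18*x + 16
(3) = -m - 2
(4) = -10*t^3 + 65*t^2 - 125*t + 70
(5) = w*(16*z^2 + 20*z - 36) + 32*z^2 + 40*z - 72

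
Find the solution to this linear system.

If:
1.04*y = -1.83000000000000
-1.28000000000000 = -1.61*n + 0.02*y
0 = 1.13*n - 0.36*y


Then:
No Solution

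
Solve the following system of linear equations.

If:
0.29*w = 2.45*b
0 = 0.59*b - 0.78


Then:
b = 1.32
w = 11.17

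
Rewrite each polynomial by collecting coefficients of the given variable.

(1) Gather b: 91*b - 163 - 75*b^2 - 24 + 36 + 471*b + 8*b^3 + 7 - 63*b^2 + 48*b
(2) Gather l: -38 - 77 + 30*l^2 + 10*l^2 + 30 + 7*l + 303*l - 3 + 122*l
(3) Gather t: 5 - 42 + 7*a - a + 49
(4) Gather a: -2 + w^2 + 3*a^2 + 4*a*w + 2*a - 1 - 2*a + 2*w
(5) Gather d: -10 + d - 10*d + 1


(1) = 8*b^3 - 138*b^2 + 610*b - 144
(2) = 40*l^2 + 432*l - 88
(3) = 6*a + 12
(4) = 3*a^2 + 4*a*w + w^2 + 2*w - 3
(5) = -9*d - 9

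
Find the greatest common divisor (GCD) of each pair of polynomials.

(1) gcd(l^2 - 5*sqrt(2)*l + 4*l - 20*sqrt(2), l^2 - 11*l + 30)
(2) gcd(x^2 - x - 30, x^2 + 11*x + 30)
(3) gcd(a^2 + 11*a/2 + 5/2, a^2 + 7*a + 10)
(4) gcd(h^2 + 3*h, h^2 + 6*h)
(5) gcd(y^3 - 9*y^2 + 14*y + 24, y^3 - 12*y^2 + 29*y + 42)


(1) = 1
(2) = gcd((x - 6)*(x + 5), (x + 5)*(x + 6)) = x + 5
(3) = a + 5
(4) = h
(5) = y^2 - 5*y - 6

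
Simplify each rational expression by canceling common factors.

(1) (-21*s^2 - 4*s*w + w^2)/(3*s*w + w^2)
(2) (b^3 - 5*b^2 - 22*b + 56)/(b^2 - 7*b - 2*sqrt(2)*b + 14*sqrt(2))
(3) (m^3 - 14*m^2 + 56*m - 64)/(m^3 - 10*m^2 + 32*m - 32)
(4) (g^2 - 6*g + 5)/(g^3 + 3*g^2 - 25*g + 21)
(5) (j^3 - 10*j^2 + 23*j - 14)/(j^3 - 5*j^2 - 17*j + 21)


(1) = (-7*s + w)/w
(2) = (b^2 + 2*b - 8)/(b - 2*sqrt(2))
(3) = (m - 8)/(m - 4)
(4) = (g - 5)/(g^2 + 4*g - 21)
(5) = (j - 2)/(j + 3)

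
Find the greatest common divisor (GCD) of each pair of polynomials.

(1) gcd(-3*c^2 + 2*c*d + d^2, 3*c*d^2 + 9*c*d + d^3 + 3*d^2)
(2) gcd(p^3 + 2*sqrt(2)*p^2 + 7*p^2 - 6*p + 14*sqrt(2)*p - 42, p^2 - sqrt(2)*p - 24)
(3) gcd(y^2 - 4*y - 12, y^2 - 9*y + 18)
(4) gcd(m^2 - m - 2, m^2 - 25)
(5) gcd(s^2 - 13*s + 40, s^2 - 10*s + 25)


(1) = 3*c + d
(2) = gcd((p + 7)*(p - sqrt(2))*(p + 3*sqrt(2)), (p - 4*sqrt(2))*(p + 3*sqrt(2))) = p + 3*sqrt(2)
(3) = y - 6
(4) = 1
(5) = gcd((s - 8)*(s - 5), (s - 5)^2) = s - 5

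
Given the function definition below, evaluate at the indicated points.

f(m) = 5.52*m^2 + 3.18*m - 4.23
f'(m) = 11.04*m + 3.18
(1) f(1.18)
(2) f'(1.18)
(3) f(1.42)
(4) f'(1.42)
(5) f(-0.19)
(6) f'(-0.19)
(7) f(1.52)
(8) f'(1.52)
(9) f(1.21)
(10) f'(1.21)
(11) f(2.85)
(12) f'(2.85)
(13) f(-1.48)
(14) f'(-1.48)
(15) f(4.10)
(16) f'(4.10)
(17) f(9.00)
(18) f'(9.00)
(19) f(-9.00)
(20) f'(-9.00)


(1) = 7.21
(2) = 16.21
(3) = 11.42
(4) = 18.86
(5) = -4.63
(6) = 1.08
(7) = 13.36
(8) = 19.96
(9) = 7.70
(10) = 16.54
(11) = 49.67
(12) = 34.64
(13) = 3.15
(14) = -13.16
(15) = 101.60
(16) = 48.44
(17) = 471.51
(18) = 102.54
(19) = 414.27
(20) = -96.18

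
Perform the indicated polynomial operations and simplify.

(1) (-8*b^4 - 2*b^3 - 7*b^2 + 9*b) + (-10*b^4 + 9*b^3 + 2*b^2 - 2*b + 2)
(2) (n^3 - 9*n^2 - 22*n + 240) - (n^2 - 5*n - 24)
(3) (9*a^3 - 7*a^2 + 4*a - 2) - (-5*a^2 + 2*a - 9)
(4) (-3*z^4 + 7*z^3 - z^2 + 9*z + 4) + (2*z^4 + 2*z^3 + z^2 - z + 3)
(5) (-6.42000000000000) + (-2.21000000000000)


(1) = -18*b^4 + 7*b^3 - 5*b^2 + 7*b + 2
(2) = n^3 - 10*n^2 - 17*n + 264
(3) = 9*a^3 - 2*a^2 + 2*a + 7
(4) = -z^4 + 9*z^3 + 8*z + 7
(5) = -8.63000000000000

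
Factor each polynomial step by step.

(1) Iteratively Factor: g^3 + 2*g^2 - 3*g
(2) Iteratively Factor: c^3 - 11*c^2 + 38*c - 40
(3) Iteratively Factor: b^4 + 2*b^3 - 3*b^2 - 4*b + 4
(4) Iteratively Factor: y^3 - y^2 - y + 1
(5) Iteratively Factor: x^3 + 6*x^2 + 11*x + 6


(1) = (g)*(g^2 + 2*g - 3) = g*(g - 1)*(g + 3)
(2) = (c - 2)*(c^2 - 9*c + 20) = (c - 5)*(c - 2)*(c - 4)
(3) = (b - 1)*(b^3 + 3*b^2 - 4) = (b - 1)*(b + 2)*(b^2 + b - 2) = (b - 1)*(b + 2)^2*(b - 1)
(4) = (y - 1)*(y^2 - 1) = (y - 1)*(y + 1)*(y - 1)
(5) = (x + 3)*(x^2 + 3*x + 2) = (x + 2)*(x + 3)*(x + 1)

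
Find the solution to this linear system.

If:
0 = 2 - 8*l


Then:
l = 1/4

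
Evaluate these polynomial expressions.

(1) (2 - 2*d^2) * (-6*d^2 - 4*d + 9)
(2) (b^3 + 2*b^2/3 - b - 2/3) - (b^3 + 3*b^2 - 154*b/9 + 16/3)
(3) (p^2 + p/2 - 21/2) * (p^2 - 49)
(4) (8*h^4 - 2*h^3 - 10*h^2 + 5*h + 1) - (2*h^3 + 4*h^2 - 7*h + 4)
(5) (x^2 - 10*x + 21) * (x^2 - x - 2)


(1) = 12*d^4 + 8*d^3 - 30*d^2 - 8*d + 18
(2) = -7*b^2/3 + 145*b/9 - 6
(3) = p^4 + p^3/2 - 119*p^2/2 - 49*p/2 + 1029/2
(4) = 8*h^4 - 4*h^3 - 14*h^2 + 12*h - 3
(5) = x^4 - 11*x^3 + 29*x^2 - x - 42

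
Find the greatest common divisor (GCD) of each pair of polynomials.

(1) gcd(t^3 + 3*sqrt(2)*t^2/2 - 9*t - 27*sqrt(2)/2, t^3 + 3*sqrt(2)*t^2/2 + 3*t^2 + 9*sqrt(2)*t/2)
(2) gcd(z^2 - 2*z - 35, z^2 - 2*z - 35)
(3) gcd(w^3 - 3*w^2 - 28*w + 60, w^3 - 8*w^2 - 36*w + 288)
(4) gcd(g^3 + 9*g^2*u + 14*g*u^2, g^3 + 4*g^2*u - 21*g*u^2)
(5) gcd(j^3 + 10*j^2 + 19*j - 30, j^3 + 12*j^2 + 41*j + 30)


(1) = gcd((t - 3)*(t + 3)*(t + 3*sqrt(2)/2), t*(t + 3)*(t + 3*sqrt(2)/2)) = t^2 + t*(3*sqrt(2)/2 + 3) + 9*sqrt(2)/2
(2) = z^2 - 2*z - 35
(3) = w - 6
(4) = g^2 + 7*g*u
(5) = j^2 + 11*j + 30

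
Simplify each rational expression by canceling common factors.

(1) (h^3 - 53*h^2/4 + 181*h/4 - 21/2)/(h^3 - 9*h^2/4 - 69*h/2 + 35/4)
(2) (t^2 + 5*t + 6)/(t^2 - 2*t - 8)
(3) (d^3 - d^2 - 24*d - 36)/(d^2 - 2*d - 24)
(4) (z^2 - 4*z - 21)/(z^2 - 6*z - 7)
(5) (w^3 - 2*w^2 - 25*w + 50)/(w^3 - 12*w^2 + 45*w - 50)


(1) = (h - 6)/(h + 5)
(2) = (t + 3)/(t - 4)
(3) = (d^2 + 5*d + 6)/(d + 4)
(4) = (z + 3)/(z + 1)
(5) = (w + 5)/(w - 5)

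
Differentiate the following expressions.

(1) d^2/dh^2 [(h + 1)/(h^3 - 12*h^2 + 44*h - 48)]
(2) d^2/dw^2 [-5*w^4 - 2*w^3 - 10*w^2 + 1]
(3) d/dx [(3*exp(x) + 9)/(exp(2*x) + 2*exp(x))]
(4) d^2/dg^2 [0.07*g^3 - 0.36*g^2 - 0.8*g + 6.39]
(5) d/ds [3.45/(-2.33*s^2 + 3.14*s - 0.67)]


(1) = 2*((h + 1)*(3*h^2 - 24*h + 44)^2 + (-3*h^2 + 24*h - 3*(h - 4)*(h + 1) - 44)*(h^3 - 12*h^2 + 44*h - 48))/(h^3 - 12*h^2 + 44*h - 48)^3
(2) = -60*w^2 - 12*w - 20
(3) = 3*(-exp(2*x) - 6*exp(x) - 6)*exp(-x)/(exp(2*x) + 4*exp(x) + 4)
(4) = 0.42*g - 0.72
(5) = (16.077*s - 10.833)/(2.33*s^2 - 3.14*s + 0.67)^2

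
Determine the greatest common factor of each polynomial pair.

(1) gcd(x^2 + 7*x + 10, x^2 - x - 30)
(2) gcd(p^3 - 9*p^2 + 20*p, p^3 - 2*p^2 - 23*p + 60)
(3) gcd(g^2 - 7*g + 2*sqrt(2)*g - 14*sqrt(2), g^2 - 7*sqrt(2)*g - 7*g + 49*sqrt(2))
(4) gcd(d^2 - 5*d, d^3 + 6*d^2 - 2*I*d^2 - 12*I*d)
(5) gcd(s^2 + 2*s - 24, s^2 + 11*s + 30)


(1) = gcd((x + 2)*(x + 5), (x - 6)*(x + 5)) = x + 5
(2) = gcd(p*(p - 5)*(p - 4), (p - 4)*(p - 3)*(p + 5)) = p - 4
(3) = gcd((g - 7)*(g + 2*sqrt(2)), (g - 7)*(g - 7*sqrt(2))) = g - 7
(4) = gcd(d*(d - 5), d*(d + 6)*(d - 2*I)) = d
(5) = gcd((s - 4)*(s + 6), (s + 5)*(s + 6)) = s + 6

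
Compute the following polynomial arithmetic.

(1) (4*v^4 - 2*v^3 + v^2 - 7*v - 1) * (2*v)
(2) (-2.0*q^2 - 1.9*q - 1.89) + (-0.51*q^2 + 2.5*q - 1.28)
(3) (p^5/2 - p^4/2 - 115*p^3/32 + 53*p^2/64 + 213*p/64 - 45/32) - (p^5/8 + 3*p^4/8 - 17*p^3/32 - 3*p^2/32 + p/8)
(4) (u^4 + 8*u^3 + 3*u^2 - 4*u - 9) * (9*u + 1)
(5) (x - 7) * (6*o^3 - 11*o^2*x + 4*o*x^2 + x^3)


(1) = 8*v^5 - 4*v^4 + 2*v^3 - 14*v^2 - 2*v
(2) = -2.51*q^2 + 0.6*q - 3.17
(3) = 3*p^5/8 - 7*p^4/8 - 49*p^3/16 + 59*p^2/64 + 205*p/64 - 45/32
(4) = 9*u^5 + 73*u^4 + 35*u^3 - 33*u^2 - 85*u - 9
(5) = 6*o^3*x - 42*o^3 - 11*o^2*x^2 + 77*o^2*x + 4*o*x^3 - 28*o*x^2 + x^4 - 7*x^3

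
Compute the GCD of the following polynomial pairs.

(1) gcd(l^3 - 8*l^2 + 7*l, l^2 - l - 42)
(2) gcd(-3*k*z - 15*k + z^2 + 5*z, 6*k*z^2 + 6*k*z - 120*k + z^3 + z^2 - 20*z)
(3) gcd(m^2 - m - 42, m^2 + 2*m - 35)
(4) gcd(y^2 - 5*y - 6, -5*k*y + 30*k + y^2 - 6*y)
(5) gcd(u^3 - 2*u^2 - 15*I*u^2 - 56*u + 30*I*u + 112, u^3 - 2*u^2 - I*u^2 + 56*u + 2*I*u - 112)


(1) = gcd(l*(l - 7)*(l - 1), (l - 7)*(l + 6)) = l - 7
(2) = gcd((-3*k + z)*(z + 5), (6*k + z)*(z - 4)*(z + 5)) = z + 5
(3) = gcd((m - 7)*(m + 6), (m - 5)*(m + 7)) = 1
(4) = gcd((y - 6)*(y + 1), (-5*k + y)*(y - 6)) = y - 6
(5) = gcd((u - 2)*(u - 8*I)*(u - 7*I), (u - 2)*(u - 8*I)*(u + 7*I)) = u^2 + u*(-2 - 8*I) + 16*I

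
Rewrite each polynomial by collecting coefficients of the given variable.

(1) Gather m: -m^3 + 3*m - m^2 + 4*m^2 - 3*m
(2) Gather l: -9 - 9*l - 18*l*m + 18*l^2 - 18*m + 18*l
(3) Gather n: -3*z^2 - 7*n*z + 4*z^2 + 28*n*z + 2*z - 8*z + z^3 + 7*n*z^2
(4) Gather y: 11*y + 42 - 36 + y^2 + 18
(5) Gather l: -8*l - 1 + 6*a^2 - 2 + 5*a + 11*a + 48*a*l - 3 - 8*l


(1) = -m^3 + 3*m^2
(2) = 18*l^2 + l*(9 - 18*m) - 18*m - 9
(3) = n*(7*z^2 + 21*z) + z^3 + z^2 - 6*z
(4) = y^2 + 11*y + 24
(5) = 6*a^2 + 16*a + l*(48*a - 16) - 6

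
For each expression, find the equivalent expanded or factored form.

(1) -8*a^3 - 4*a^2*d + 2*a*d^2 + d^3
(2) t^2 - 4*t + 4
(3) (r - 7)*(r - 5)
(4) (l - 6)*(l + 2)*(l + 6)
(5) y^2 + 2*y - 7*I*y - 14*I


(1) = (-2*a + d)*(2*a + d)^2
(2) = (t - 2)^2
(3) = r^2 - 12*r + 35
(4) = l^3 + 2*l^2 - 36*l - 72
(5) = (y + 2)*(y - 7*I)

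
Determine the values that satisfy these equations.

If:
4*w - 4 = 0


Then:
w = 1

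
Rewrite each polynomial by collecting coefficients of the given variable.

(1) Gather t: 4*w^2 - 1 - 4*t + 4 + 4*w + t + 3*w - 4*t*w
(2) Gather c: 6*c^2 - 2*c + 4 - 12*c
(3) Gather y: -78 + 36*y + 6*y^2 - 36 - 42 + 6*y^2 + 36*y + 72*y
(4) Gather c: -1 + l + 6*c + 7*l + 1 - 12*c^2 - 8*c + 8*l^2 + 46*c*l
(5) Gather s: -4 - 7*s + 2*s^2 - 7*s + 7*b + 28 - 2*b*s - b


(1) = t*(-4*w - 3) + 4*w^2 + 7*w + 3
(2) = 6*c^2 - 14*c + 4
(3) = 12*y^2 + 144*y - 156
(4) = -12*c^2 + c*(46*l - 2) + 8*l^2 + 8*l
(5) = 6*b + 2*s^2 + s*(-2*b - 14) + 24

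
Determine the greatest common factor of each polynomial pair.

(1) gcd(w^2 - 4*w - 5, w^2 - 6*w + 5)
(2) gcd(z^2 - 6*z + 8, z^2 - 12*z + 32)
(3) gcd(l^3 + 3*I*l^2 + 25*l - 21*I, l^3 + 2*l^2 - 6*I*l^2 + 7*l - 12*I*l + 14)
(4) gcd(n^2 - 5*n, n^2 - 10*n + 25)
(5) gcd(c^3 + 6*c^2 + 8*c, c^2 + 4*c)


(1) = gcd((w - 5)*(w + 1), (w - 5)*(w - 1)) = w - 5
(2) = gcd((z - 4)*(z - 2), (z - 8)*(z - 4)) = z - 4
(3) = 1
(4) = gcd(n*(n - 5), (n - 5)^2) = n - 5
(5) = gcd(c*(c + 2)*(c + 4), c*(c + 4)) = c^2 + 4*c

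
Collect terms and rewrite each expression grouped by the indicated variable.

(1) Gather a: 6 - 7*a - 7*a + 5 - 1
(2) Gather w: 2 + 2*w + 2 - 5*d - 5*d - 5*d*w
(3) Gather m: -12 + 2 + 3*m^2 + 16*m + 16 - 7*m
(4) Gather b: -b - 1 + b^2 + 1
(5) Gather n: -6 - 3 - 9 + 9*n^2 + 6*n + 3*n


(1) = 10 - 14*a
(2) = -10*d + w*(2 - 5*d) + 4
(3) = 3*m^2 + 9*m + 6
(4) = b^2 - b
(5) = 9*n^2 + 9*n - 18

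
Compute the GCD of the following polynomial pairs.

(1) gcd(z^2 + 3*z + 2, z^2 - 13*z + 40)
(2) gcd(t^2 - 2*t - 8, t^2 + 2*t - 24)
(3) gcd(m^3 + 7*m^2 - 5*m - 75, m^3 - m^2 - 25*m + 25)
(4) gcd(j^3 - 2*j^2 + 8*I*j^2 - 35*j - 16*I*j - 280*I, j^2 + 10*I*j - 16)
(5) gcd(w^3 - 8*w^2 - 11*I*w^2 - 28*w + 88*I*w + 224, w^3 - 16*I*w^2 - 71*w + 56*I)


(1) = 1
(2) = gcd((t - 4)*(t + 2), (t - 4)*(t + 6)) = t - 4
(3) = gcd((m - 3)*(m + 5)^2, (m - 5)*(m - 1)*(m + 5)) = m + 5
(4) = gcd((j - 7)*(j + 5)*(j + 8*I), (j + 2*I)*(j + 8*I)) = j + 8*I
(5) = gcd((w - 8)*(w - 7*I)*(w - 4*I), (w - 8*I)*(w - 7*I)*(w - I)) = w - 7*I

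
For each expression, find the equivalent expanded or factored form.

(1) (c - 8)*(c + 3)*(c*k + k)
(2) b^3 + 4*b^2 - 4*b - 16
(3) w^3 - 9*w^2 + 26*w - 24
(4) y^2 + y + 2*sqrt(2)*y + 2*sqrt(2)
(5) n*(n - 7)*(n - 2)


(1) = c^3*k - 4*c^2*k - 29*c*k - 24*k
(2) = (b - 2)*(b + 2)*(b + 4)
(3) = (w - 4)*(w - 3)*(w - 2)
(4) = (y + 1)*(y + 2*sqrt(2))
(5) = n^3 - 9*n^2 + 14*n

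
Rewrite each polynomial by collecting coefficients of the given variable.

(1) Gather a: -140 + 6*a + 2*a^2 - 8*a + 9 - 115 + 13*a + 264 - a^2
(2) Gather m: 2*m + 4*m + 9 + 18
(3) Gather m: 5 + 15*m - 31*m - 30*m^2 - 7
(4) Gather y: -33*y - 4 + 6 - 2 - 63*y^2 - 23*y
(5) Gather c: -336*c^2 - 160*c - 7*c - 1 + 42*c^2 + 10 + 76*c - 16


(1) = a^2 + 11*a + 18
(2) = 6*m + 27
(3) = -30*m^2 - 16*m - 2
(4) = -63*y^2 - 56*y
(5) = -294*c^2 - 91*c - 7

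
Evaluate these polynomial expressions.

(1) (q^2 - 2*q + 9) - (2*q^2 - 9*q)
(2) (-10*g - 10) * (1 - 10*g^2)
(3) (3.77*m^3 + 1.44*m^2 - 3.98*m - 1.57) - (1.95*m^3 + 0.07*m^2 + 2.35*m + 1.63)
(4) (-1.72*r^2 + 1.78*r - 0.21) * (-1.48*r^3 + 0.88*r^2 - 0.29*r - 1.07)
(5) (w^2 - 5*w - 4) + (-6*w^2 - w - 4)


(1) = -q^2 + 7*q + 9
(2) = 100*g^3 + 100*g^2 - 10*g - 10
(3) = 1.82*m^3 + 1.37*m^2 - 6.33*m - 3.2
(4) = 2.5456*r^5 - 4.148*r^4 + 2.376*r^3 + 1.1394*r^2 - 1.8437*r + 0.2247
(5) = -5*w^2 - 6*w - 8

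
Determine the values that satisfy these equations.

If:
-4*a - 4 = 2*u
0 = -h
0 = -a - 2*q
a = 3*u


Then:
a = -6/7
h = 0
q = 3/7
u = -2/7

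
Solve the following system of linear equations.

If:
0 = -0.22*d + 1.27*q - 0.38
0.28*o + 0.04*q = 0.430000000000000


Then:
d = 5.77272727272727*q - 1.72727272727273
o = 1.53571428571429 - 0.142857142857143*q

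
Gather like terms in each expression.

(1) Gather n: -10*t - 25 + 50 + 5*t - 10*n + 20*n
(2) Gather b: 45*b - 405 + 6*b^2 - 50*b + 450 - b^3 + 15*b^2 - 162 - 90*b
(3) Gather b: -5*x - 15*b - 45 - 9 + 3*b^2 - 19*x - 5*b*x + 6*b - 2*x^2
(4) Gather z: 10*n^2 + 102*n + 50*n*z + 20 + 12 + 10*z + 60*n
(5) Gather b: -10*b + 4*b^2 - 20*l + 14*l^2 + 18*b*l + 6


(1) = 10*n - 5*t + 25
(2) = -b^3 + 21*b^2 - 95*b - 117
(3) = 3*b^2 + b*(-5*x - 9) - 2*x^2 - 24*x - 54
(4) = 10*n^2 + 162*n + z*(50*n + 10) + 32
(5) = 4*b^2 + b*(18*l - 10) + 14*l^2 - 20*l + 6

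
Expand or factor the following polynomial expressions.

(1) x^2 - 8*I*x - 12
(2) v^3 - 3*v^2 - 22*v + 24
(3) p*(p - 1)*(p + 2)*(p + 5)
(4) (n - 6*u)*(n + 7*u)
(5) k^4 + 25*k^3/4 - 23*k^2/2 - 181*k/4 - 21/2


(1) = (x - 6*I)*(x - 2*I)
(2) = (v - 6)*(v - 1)*(v + 4)
(3) = p^4 + 6*p^3 + 3*p^2 - 10*p
(4) = n^2 + n*u - 42*u^2
(5) = (k - 3)*(k + 1/4)*(k + 2)*(k + 7)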